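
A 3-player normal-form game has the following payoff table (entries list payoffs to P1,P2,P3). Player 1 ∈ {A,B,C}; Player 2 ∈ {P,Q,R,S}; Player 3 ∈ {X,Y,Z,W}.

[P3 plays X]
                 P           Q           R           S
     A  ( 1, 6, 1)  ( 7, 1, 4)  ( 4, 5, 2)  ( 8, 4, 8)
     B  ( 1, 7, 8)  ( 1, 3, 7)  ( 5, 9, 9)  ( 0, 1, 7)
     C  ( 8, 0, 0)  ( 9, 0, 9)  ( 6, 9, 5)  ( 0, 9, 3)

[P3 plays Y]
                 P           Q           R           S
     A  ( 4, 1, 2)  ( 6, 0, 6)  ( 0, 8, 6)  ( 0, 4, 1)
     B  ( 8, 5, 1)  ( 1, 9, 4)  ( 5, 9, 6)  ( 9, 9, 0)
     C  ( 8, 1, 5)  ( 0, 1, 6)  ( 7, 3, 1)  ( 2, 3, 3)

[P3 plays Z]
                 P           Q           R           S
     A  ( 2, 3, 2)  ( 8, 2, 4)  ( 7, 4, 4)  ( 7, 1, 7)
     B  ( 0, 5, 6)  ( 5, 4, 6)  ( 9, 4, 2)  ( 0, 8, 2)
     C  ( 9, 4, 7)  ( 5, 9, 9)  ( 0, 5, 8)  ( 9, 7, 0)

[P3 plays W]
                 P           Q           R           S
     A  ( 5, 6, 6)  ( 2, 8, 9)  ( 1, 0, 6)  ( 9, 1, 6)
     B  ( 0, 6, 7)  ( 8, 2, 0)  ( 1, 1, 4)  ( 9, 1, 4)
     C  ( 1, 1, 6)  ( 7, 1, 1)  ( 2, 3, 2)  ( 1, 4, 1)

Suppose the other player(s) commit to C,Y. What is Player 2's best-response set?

u_2(P vs C,Y) = 1
u_2(Q vs C,Y) = 1
u_2(R vs C,Y) = 3
u_2(S vs C,Y) = 3
max payoff 3 at {R,S}

BR_2 = {R,S}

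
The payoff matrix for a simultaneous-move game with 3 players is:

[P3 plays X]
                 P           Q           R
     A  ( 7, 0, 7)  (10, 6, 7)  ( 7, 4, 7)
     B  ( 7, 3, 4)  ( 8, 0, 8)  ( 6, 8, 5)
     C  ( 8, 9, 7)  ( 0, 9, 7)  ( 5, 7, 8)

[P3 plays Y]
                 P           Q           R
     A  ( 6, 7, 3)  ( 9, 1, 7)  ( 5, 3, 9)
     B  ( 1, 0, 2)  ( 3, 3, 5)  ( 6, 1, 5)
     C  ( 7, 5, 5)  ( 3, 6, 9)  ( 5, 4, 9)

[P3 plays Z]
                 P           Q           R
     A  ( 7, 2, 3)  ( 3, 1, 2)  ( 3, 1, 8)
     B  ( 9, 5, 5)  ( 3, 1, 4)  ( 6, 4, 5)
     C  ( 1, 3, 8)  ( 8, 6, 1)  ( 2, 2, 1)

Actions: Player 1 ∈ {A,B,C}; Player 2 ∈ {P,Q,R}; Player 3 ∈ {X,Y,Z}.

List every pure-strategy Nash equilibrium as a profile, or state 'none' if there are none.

(A,P,X): not NE [P1→C gives 8>7; P2→Q gives 6>0]
(A,P,Y): not NE [P1→C gives 7>6; P3→X gives 7>3]
(A,P,Z): not NE [P1→B gives 9>7; P3→X gives 7>3]
(A,Q,X): NE
(A,Q,Y): not NE [P2→P gives 7>1]
(A,Q,Z): not NE [P1→C gives 8>3; P2→P gives 2>1; P3→Y gives 7>2]
(A,R,X): not NE [P2→Q gives 6>4; P3→Y gives 9>7]
(A,R,Y): not NE [P1→B gives 6>5; P2→P gives 7>3]
(A,R,Z): not NE [P1→B gives 6>3; P2→P gives 2>1; P3→Y gives 9>8]
(B,P,X): not NE [P1→C gives 8>7; P2→R gives 8>3; P3→Z gives 5>4]
(B,P,Y): not NE [P1→C gives 7>1; P2→Q gives 3>0; P3→Z gives 5>2]
(B,P,Z): NE
(B,Q,X): not NE [P1→A gives 10>8; P2→R gives 8>0]
(B,Q,Y): not NE [P1→A gives 9>3; P3→X gives 8>5]
(B,Q,Z): not NE [P1→C gives 8>3; P2→P gives 5>1; P3→X gives 8>4]
(B,R,X): not NE [P1→A gives 7>6]
(B,R,Y): not NE [P2→Q gives 3>1]
(B,R,Z): not NE [P2→P gives 5>4]
(C,P,X): not NE [P3→Z gives 8>7]
(C,P,Y): not NE [P2→Q gives 6>5; P3→Z gives 8>5]
(C,P,Z): not NE [P1→B gives 9>1; P2→Q gives 6>3]
(C,Q,X): not NE [P1→A gives 10>0; P3→Y gives 9>7]
(C,Q,Y): not NE [P1→A gives 9>3]
(C,Q,Z): not NE [P3→Y gives 9>1]
(C,R,X): not NE [P1→A gives 7>5; P2→Q gives 9>7; P3→Y gives 9>8]
(C,R,Y): not NE [P1→B gives 6>5; P2→Q gives 6>4]
(C,R,Z): not NE [P1→B gives 6>2; P2→Q gives 6>2; P3→Y gives 9>1]

NE set: (A,Q,X), (B,P,Z)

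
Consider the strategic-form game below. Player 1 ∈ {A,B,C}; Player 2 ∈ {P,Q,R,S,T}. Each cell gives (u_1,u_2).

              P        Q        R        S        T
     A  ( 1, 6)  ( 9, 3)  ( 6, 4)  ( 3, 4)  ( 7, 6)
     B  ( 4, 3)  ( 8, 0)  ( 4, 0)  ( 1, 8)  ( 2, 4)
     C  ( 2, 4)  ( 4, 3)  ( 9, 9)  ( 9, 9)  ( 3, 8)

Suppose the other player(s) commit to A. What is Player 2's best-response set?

u_2(P vs A) = 6
u_2(Q vs A) = 3
u_2(R vs A) = 4
u_2(S vs A) = 4
u_2(T vs A) = 6
max payoff 6 at {P,T}

BR_2 = {P,T}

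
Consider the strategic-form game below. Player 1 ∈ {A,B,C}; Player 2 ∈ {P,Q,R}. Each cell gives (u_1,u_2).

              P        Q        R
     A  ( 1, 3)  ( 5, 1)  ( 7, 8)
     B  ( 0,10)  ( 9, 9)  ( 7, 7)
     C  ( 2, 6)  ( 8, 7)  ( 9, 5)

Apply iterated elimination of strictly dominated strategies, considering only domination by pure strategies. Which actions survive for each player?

Remaining: P1:{B,C} P2:{P,Q}

P1 drop A (C beats it: P:2>1 Q:8>5 R:9>7)
P2 drop R (P beats it: B:10>7 C:6>5)
P1→{B,C} P2→{P,Q}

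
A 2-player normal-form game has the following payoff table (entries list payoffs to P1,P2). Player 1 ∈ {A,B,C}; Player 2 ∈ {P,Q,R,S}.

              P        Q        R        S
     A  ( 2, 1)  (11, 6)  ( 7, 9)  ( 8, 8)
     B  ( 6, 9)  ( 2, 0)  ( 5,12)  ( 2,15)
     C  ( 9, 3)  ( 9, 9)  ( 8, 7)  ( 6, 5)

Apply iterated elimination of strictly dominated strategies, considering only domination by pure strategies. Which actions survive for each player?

IESDS → P1:{A,C} P2:{Q,R}

P1 drop B (C beats it: P:9>6 Q:9>2 R:8>5 S:6>2)
P2 drop P (Q beats it: A:6>1 C:9>3)
P2 drop S (R beats it: A:9>8 C:7>5)
P1→{A,C} P2→{Q,R}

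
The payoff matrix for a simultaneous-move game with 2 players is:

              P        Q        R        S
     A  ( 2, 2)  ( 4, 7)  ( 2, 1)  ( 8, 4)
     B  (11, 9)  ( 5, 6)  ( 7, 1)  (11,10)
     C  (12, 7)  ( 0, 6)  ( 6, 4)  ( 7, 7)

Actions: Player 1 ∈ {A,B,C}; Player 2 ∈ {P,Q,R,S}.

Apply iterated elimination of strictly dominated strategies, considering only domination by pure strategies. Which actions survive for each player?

P1 drop A (B beats it: P:11>2 Q:5>4 R:7>2 S:11>8)
P2 drop Q (P beats it: B:9>6 C:7>6)
P2 drop R (P beats it: B:9>1 C:7>4)
P1→{B,C} P2→{P,S}

Survivors P1:{B,C} P2:{P,S}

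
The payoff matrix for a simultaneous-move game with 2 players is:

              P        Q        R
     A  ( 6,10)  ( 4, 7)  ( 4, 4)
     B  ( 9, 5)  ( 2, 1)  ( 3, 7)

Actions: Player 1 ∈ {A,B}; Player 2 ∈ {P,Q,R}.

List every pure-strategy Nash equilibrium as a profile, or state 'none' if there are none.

(A,P): not NE [P1→B gives 9>6]
(A,Q): not NE [P2→P gives 10>7]
(A,R): not NE [P2→P gives 10>4]
(B,P): not NE [P2→R gives 7>5]
(B,Q): not NE [P1→A gives 4>2; P2→R gives 7>1]
(B,R): not NE [P1→A gives 4>3]

Equilibria: none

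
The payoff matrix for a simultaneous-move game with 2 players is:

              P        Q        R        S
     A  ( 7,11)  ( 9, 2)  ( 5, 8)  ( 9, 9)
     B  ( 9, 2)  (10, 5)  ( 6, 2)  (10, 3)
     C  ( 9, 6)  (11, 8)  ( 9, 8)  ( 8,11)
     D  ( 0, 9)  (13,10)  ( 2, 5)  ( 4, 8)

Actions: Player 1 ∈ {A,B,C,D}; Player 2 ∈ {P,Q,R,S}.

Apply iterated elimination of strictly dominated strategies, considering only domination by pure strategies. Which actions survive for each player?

P1 drop A (B beats it: P:9>7 Q:10>9 R:6>5 S:10>9)
P2 drop P (Q beats it: B:5>2 C:8>6 D:10>9)
P2 drop R (S beats it: B:3>2 C:11>8 D:8>5)
P1→{B,C,D} P2→{Q,S}

Survivors P1:{B,C,D} P2:{Q,S}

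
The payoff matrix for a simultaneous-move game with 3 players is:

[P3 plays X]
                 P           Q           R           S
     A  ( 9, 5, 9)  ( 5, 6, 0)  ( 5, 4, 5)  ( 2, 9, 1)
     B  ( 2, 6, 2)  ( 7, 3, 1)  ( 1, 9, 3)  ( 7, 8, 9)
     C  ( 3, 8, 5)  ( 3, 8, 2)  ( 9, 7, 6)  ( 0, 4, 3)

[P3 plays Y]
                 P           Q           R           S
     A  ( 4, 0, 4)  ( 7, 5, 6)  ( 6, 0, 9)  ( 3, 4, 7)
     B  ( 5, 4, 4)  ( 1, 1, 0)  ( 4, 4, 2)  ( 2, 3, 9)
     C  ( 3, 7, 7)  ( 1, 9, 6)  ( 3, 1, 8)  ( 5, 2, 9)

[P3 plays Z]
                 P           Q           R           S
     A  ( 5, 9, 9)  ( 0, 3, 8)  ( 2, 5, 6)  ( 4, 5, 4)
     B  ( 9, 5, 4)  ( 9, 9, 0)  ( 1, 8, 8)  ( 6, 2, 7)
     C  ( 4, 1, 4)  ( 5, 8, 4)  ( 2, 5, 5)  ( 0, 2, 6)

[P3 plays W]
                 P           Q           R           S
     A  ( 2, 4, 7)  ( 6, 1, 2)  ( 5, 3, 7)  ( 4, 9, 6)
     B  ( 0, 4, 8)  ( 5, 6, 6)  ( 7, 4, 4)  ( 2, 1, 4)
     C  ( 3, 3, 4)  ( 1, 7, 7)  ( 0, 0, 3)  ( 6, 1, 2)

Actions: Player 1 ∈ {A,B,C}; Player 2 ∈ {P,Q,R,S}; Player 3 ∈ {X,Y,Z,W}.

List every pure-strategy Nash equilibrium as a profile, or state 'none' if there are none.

(A,P,X): not NE [P2→S gives 9>5]
(A,P,Y): not NE [P1→B gives 5>4; P2→Q gives 5>0; P3→Z gives 9>4]
(A,P,Z): not NE [P1→B gives 9>5]
(A,P,W): not NE [P1→C gives 3>2; P2→S gives 9>4; P3→Z gives 9>7]
(A,Q,X): not NE [P1→B gives 7>5; P2→S gives 9>6; P3→Z gives 8>0]
(A,Q,Y): not NE [P3→Z gives 8>6]
(A,Q,Z): not NE [P1→B gives 9>0; P2→P gives 9>3]
(A,Q,W): not NE [P2→S gives 9>1; P3→Z gives 8>2]
(A,R,X): not NE [P1→C gives 9>5; P2→S gives 9>4; P3→Y gives 9>5]
(A,R,Y): not NE [P2→Q gives 5>0]
(A,R,Z): not NE [P2→P gives 9>5; P3→Y gives 9>6]
(A,R,W): not NE [P1→B gives 7>5; P2→S gives 9>3; P3→Y gives 9>7]
(A,S,X): not NE [P1→B gives 7>2; P3→Y gives 7>1]
(A,S,Y): not NE [P1→C gives 5>3; P2→Q gives 5>4]
(A,S,Z): not NE [P1→B gives 6>4; P2→P gives 9>5; P3→Y gives 7>4]
(A,S,W): not NE [P1→C gives 6>4; P3→Y gives 7>6]
(B,P,X): not NE [P1→A gives 9>2; P2→R gives 9>6; P3→W gives 8>2]
(B,P,Y): not NE [P3→W gives 8>4]
(B,P,Z): not NE [P2→Q gives 9>5; P3→W gives 8>4]
(B,P,W): not NE [P1→C gives 3>0; P2→Q gives 6>4]
(B,Q,X): not NE [P2→R gives 9>3; P3→W gives 6>1]
(B,Q,Y): not NE [P1→A gives 7>1; P2→R gives 4>1; P3→W gives 6>0]
(B,Q,Z): not NE [P3→W gives 6>0]
(B,Q,W): not NE [P1→A gives 6>5]
(B,R,X): not NE [P1→C gives 9>1; P3→Z gives 8>3]
(B,R,Y): not NE [P1→A gives 6>4; P3→Z gives 8>2]
(B,R,Z): not NE [P1→C gives 2>1; P2→Q gives 9>8]
(B,R,W): not NE [P2→Q gives 6>4; P3→Z gives 8>4]
(B,S,X): not NE [P2→R gives 9>8]
(B,S,Y): not NE [P1→C gives 5>2; P2→R gives 4>3]
(B,S,Z): not NE [P2→Q gives 9>2; P3→Y gives 9>7]
(B,S,W): not NE [P1→C gives 6>2; P2→Q gives 6>1; P3→Y gives 9>4]
(C,P,X): not NE [P1→A gives 9>3; P3→Y gives 7>5]
(C,P,Y): not NE [P1→B gives 5>3; P2→Q gives 9>7]
(C,P,Z): not NE [P1→B gives 9>4; P2→Q gives 8>1; P3→Y gives 7>4]
(C,P,W): not NE [P2→Q gives 7>3; P3→Y gives 7>4]
(C,Q,X): not NE [P1→B gives 7>3; P3→W gives 7>2]
(C,Q,Y): not NE [P1→A gives 7>1; P3→W gives 7>6]
(C,Q,Z): not NE [P1→B gives 9>5; P3→W gives 7>4]
(C,Q,W): not NE [P1→A gives 6>1]
(C,R,X): not NE [P2→Q gives 8>7; P3→Y gives 8>6]
(C,R,Y): not NE [P1→A gives 6>3; P2→Q gives 9>1]
(C,R,Z): not NE [P2→Q gives 8>5; P3→Y gives 8>5]
(C,R,W): not NE [P1→B gives 7>0; P2→Q gives 7>0; P3→Y gives 8>3]
(C,S,X): not NE [P1→B gives 7>0; P2→Q gives 8>4; P3→Y gives 9>3]
(C,S,Y): not NE [P2→Q gives 9>2]
(C,S,Z): not NE [P1→B gives 6>0; P2→Q gives 8>2; P3→Y gives 9>6]
(C,S,W): not NE [P2→Q gives 7>1; P3→Y gives 9>2]

Equilibria: none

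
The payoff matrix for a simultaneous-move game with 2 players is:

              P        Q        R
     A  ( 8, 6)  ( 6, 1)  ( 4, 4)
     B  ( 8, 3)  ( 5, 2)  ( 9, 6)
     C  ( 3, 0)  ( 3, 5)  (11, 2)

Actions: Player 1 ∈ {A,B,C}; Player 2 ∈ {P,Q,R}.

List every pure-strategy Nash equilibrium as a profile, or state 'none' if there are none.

(A,P): NE
(A,Q): not NE [P2→P gives 6>1]
(A,R): not NE [P1→C gives 11>4; P2→P gives 6>4]
(B,P): not NE [P2→R gives 6>3]
(B,Q): not NE [P1→A gives 6>5; P2→R gives 6>2]
(B,R): not NE [P1→C gives 11>9]
(C,P): not NE [P1→B gives 8>3; P2→Q gives 5>0]
(C,Q): not NE [P1→A gives 6>3]
(C,R): not NE [P2→Q gives 5>2]

Nash profiles: (A,P)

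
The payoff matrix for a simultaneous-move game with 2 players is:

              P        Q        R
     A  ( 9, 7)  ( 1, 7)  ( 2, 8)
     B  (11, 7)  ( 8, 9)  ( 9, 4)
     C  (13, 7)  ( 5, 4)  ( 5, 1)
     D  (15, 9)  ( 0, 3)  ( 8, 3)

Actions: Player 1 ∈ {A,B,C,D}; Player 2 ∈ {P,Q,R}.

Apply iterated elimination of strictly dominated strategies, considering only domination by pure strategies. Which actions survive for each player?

P1 drop A (B beats it: P:11>9 Q:8>1 R:9>2)
P2 drop R (P beats it: B:7>4 C:7>1 D:9>3)
P1→{B,C,D} P2→{P,Q}

Survivors P1:{B,C,D} P2:{P,Q}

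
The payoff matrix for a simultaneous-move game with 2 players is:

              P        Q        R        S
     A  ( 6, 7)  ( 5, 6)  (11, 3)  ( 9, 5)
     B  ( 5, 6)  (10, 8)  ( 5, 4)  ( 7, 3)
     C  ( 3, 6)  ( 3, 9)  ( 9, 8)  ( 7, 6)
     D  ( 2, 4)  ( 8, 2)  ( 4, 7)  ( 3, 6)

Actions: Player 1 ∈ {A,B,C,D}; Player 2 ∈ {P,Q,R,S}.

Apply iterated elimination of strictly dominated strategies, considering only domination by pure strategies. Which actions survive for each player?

P1 drop C (A beats it: P:6>3 Q:5>3 R:11>9 S:9>7)
P1 drop D (B beats it: P:5>2 Q:10>8 R:5>4 S:7>3)
P2 drop R (P beats it: A:7>3 B:6>4)
P2 drop S (P beats it: A:7>5 B:6>3)
P1→{A,B} P2→{P,Q}

Remaining: P1:{A,B} P2:{P,Q}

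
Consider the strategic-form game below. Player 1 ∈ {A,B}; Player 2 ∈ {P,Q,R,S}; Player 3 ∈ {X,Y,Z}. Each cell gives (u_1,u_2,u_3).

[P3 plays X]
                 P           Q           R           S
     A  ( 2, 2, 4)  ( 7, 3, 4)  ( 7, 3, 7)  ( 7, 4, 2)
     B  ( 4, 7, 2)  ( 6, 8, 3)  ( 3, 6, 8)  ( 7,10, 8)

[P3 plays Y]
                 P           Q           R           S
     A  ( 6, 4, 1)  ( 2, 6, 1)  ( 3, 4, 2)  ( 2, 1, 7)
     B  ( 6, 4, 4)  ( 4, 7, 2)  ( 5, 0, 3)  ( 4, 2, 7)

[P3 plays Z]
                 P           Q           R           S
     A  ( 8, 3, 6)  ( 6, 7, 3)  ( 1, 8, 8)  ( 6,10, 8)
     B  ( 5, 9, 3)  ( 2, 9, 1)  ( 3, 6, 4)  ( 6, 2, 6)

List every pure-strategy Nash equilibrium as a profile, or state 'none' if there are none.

PSNE = {(A,S,Z), (B,S,X)}

(A,P,X): not NE [P1→B gives 4>2; P2→S gives 4>2; P3→Z gives 6>4]
(A,P,Y): not NE [P2→Q gives 6>4; P3→Z gives 6>1]
(A,P,Z): not NE [P2→S gives 10>3]
(A,Q,X): not NE [P2→S gives 4>3]
(A,Q,Y): not NE [P1→B gives 4>2; P3→X gives 4>1]
(A,Q,Z): not NE [P2→S gives 10>7; P3→X gives 4>3]
(A,R,X): not NE [P2→S gives 4>3; P3→Z gives 8>7]
(A,R,Y): not NE [P1→B gives 5>3; P2→Q gives 6>4; P3→Z gives 8>2]
(A,R,Z): not NE [P1→B gives 3>1; P2→S gives 10>8]
(A,S,X): not NE [P3→Z gives 8>2]
(A,S,Y): not NE [P1→B gives 4>2; P2→Q gives 6>1; P3→Z gives 8>7]
(A,S,Z): NE
(B,P,X): not NE [P2→S gives 10>7; P3→Y gives 4>2]
(B,P,Y): not NE [P2→Q gives 7>4]
(B,P,Z): not NE [P1→A gives 8>5; P3→Y gives 4>3]
(B,Q,X): not NE [P1→A gives 7>6; P2→S gives 10>8]
(B,Q,Y): not NE [P3→X gives 3>2]
(B,Q,Z): not NE [P1→A gives 6>2; P3→X gives 3>1]
(B,R,X): not NE [P1→A gives 7>3; P2→S gives 10>6]
(B,R,Y): not NE [P2→Q gives 7>0; P3→X gives 8>3]
(B,R,Z): not NE [P2→Q gives 9>6; P3→X gives 8>4]
(B,S,X): NE
(B,S,Y): not NE [P2→Q gives 7>2; P3→X gives 8>7]
(B,S,Z): not NE [P2→Q gives 9>2; P3→X gives 8>6]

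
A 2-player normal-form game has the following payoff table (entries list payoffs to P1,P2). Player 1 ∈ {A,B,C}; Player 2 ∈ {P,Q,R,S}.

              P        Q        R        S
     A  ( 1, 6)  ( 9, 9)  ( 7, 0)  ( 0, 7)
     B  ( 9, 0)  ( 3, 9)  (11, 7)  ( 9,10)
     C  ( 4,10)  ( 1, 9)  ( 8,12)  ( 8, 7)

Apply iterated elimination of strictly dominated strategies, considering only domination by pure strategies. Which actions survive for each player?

Survivors P1:{A,B} P2:{Q,S}

P1 drop C (B beats it: P:9>4 Q:3>1 R:11>8 S:9>8)
P2 drop P (Q beats it: A:9>6 B:9>0)
P2 drop R (Q beats it: A:9>0 B:9>7)
P1→{A,B} P2→{Q,S}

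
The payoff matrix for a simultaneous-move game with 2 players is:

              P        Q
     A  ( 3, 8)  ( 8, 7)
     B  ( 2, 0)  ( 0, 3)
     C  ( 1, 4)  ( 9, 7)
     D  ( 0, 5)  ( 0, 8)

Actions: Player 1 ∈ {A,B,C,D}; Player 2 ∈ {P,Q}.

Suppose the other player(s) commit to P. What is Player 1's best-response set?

argmax u_1 = {A}

u_1(A vs P) = 3
u_1(B vs P) = 2
u_1(C vs P) = 1
u_1(D vs P) = 0
max payoff 3 at {A}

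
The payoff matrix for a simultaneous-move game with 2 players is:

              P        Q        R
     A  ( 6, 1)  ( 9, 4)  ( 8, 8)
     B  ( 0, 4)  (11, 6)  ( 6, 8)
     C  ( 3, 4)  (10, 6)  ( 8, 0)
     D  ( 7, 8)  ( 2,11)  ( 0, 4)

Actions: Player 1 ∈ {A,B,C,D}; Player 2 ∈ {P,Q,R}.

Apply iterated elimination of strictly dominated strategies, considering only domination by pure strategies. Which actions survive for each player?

P2 drop P (Q beats it: A:4>1 B:6>4 C:6>4 D:11>8)
P1 drop D (A beats it: Q:9>2 R:8>0)
P1→{A,B,C} P2→{Q,R}

IESDS → P1:{A,B,C} P2:{Q,R}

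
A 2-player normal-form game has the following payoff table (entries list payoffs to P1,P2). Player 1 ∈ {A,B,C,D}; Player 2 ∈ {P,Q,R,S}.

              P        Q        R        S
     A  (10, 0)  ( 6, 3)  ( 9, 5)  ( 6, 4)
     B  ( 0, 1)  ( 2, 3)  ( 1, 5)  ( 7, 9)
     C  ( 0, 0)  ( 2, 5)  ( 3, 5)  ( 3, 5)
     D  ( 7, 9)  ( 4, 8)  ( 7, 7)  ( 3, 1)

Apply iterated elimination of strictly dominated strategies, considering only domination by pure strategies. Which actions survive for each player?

P1 drop C (A beats it: P:10>0 Q:6>2 R:9>3 S:6>3)
P1 drop D (A beats it: P:10>7 Q:6>4 R:9>7 S:6>3)
P2 drop P (Q beats it: A:3>0 B:3>1)
P2 drop Q (R beats it: A:5>3 B:5>3)
P1→{A,B} P2→{R,S}

Survivors P1:{A,B} P2:{R,S}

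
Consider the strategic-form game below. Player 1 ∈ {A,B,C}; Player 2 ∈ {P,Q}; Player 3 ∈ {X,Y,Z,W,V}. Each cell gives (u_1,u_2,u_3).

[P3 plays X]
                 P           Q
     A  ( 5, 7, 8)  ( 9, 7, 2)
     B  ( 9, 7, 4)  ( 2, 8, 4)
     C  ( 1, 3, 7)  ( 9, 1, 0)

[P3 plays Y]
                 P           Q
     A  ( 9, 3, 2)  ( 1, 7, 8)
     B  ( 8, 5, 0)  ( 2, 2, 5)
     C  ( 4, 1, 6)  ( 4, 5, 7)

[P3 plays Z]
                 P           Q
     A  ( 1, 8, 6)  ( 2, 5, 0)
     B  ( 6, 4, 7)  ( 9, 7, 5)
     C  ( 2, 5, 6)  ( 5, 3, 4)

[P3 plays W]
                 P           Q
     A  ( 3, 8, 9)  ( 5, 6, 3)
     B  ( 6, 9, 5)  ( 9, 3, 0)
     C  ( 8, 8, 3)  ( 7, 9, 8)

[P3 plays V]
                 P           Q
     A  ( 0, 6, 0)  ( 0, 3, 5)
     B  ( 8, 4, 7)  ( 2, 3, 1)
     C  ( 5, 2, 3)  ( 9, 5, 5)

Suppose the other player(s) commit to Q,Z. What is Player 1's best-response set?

P1 best: {B}

u_1(A vs Q,Z) = 2
u_1(B vs Q,Z) = 9
u_1(C vs Q,Z) = 5
max payoff 9 at {B}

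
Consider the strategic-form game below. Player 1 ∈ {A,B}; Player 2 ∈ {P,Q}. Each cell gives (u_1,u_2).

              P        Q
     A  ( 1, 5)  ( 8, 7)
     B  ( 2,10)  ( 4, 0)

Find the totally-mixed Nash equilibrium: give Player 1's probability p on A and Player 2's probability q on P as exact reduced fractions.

(p,q) = (5/6, 4/5)

P1 indiff ⇒ q·1+(1-q)·8 = q·2+(1-q)·4 ⇒ q(-1) = (1-q)(-4) ⇒ q = 4/5
P2 indiff ⇒ p·5+(1-p)·10 = p·7+(1-p)·0 ⇒ p(-2) = (1-p)(-10) ⇒ p = 5/6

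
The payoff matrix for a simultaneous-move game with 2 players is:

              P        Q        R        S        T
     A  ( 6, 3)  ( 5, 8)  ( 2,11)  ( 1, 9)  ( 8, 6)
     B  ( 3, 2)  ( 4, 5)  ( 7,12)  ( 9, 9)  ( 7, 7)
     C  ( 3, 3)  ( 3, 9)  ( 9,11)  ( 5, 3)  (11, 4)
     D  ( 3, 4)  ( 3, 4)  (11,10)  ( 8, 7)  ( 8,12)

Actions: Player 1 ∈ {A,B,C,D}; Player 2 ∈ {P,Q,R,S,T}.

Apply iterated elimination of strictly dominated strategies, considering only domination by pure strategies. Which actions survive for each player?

P2 drop P (R beats it: A:11>3 B:12>2 C:11>3 D:10>4)
P2 drop Q (R beats it: A:11>8 B:12>5 C:11>9 D:10>4)
P1 drop A (C beats it: R:9>2 S:5>1 T:11>8)
P2 drop S (R beats it: B:12>9 C:11>3 D:10>7)
P1 drop B (C beats it: R:9>7 T:11>7)
P1→{C,D} P2→{R,T}

Survivors P1:{C,D} P2:{R,T}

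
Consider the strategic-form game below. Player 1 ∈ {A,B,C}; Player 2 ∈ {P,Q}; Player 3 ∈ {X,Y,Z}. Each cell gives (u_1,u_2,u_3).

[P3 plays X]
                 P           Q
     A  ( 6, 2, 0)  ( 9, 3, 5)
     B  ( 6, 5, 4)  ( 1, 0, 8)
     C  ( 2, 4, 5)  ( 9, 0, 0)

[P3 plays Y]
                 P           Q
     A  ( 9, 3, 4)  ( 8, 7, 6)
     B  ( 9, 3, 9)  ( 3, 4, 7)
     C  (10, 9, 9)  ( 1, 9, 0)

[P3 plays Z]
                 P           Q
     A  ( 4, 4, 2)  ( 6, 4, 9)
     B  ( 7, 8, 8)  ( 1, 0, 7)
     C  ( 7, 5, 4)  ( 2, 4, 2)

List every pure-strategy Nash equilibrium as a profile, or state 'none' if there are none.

NE set: (A,Q,Z), (C,P,Y)

(A,P,X): not NE [P2→Q gives 3>2; P3→Y gives 4>0]
(A,P,Y): not NE [P1→C gives 10>9; P2→Q gives 7>3]
(A,P,Z): not NE [P1→C gives 7>4; P3→Y gives 4>2]
(A,Q,X): not NE [P3→Z gives 9>5]
(A,Q,Y): not NE [P3→Z gives 9>6]
(A,Q,Z): NE
(B,P,X): not NE [P3→Y gives 9>4]
(B,P,Y): not NE [P1→C gives 10>9; P2→Q gives 4>3]
(B,P,Z): not NE [P3→Y gives 9>8]
(B,Q,X): not NE [P1→C gives 9>1; P2→P gives 5>0]
(B,Q,Y): not NE [P1→A gives 8>3; P3→X gives 8>7]
(B,Q,Z): not NE [P1→A gives 6>1; P2→P gives 8>0; P3→X gives 8>7]
(C,P,X): not NE [P1→B gives 6>2; P3→Y gives 9>5]
(C,P,Y): NE
(C,P,Z): not NE [P3→Y gives 9>4]
(C,Q,X): not NE [P2→P gives 4>0; P3→Z gives 2>0]
(C,Q,Y): not NE [P1→A gives 8>1; P3→Z gives 2>0]
(C,Q,Z): not NE [P1→A gives 6>2; P2→P gives 5>4]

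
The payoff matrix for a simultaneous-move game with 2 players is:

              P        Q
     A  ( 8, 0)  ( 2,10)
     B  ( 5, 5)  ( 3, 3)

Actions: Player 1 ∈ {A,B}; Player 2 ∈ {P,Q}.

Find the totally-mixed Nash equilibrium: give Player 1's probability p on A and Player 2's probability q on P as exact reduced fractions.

P1 indiff ⇒ q·8+(1-q)·2 = q·5+(1-q)·3 ⇒ q(3) = (1-q)(1) ⇒ q = 1/4
P2 indiff ⇒ p·0+(1-p)·5 = p·10+(1-p)·3 ⇒ p(-10) = (1-p)(-2) ⇒ p = 1/6

P1 mixes 1/6 on A; P2 mixes 1/4 on P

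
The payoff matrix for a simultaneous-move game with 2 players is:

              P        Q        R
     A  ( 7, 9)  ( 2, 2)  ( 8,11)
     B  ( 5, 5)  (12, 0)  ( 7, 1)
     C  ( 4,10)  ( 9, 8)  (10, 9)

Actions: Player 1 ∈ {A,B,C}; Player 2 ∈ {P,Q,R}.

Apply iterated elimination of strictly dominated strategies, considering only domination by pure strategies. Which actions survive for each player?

IESDS → P1:{A,C} P2:{P,R}

P2 drop Q (P beats it: A:9>2 B:5>0 C:10>8)
P1 drop B (A beats it: P:7>5 R:8>7)
P1→{A,C} P2→{P,R}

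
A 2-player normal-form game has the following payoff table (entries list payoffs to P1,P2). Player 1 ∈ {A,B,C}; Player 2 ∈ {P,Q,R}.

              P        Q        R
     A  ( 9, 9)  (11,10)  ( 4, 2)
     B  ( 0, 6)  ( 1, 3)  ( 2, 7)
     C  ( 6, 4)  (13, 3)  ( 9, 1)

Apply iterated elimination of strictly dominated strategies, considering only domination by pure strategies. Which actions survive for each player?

Survivors P1:{A,C} P2:{P,Q}

P1 drop B (A beats it: P:9>0 Q:11>1 R:4>2)
P2 drop R (P beats it: A:9>2 C:4>1)
P1→{A,C} P2→{P,Q}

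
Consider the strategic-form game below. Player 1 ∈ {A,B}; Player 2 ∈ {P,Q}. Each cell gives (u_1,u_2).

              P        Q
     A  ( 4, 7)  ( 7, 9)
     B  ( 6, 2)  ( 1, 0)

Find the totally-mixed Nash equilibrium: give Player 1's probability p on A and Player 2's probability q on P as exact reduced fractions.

P1 indiff ⇒ q·4+(1-q)·7 = q·6+(1-q)·1 ⇒ q(-2) = (1-q)(-6) ⇒ q = 3/4
P2 indiff ⇒ p·7+(1-p)·2 = p·9+(1-p)·0 ⇒ p(-2) = (1-p)(-2) ⇒ p = 1/2

p=1/2, q=3/4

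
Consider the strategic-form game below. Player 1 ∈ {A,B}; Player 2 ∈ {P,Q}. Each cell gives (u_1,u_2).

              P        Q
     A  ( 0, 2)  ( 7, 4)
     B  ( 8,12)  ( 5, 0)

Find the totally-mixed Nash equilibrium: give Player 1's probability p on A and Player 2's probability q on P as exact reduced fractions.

P1 indiff ⇒ q·0+(1-q)·7 = q·8+(1-q)·5 ⇒ q(-8) = (1-q)(-2) ⇒ q = 1/5
P2 indiff ⇒ p·2+(1-p)·12 = p·4+(1-p)·0 ⇒ p(-2) = (1-p)(-12) ⇒ p = 6/7

P1 mixes 6/7 on A; P2 mixes 1/5 on P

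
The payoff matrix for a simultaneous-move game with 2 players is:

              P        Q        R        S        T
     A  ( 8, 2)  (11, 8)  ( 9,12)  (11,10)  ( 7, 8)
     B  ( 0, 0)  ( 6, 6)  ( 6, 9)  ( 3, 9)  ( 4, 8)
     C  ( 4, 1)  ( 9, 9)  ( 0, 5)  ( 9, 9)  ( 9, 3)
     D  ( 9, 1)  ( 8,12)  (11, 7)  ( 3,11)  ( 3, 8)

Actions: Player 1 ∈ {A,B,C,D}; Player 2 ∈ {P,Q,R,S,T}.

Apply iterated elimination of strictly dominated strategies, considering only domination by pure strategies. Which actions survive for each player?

P1 drop B (A beats it: P:8>0 Q:11>6 R:9>6 S:11>3 T:7>4)
P2 drop P (Q beats it: A:8>2 C:9>1 D:12>1)
P2 drop T (S beats it: A:10>8 C:9>3 D:11>8)
P1 drop C (A beats it: Q:11>9 R:9>0 S:11>9)
P1→{A,D} P2→{Q,R,S}

IESDS → P1:{A,D} P2:{Q,R,S}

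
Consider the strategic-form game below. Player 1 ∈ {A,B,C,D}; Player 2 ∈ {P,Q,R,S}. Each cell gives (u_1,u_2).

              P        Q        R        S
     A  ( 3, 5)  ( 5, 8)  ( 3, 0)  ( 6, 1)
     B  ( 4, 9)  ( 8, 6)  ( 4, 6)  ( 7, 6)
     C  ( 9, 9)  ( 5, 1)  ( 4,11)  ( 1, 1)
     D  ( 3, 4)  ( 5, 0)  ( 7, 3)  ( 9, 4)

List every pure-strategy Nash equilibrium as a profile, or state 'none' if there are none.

(A,P): not NE [P1→C gives 9>3; P2→Q gives 8>5]
(A,Q): not NE [P1→B gives 8>5]
(A,R): not NE [P1→D gives 7>3; P2→Q gives 8>0]
(A,S): not NE [P1→D gives 9>6; P2→Q gives 8>1]
(B,P): not NE [P1→C gives 9>4]
(B,Q): not NE [P2→P gives 9>6]
(B,R): not NE [P1→D gives 7>4; P2→P gives 9>6]
(B,S): not NE [P1→D gives 9>7; P2→P gives 9>6]
(C,P): not NE [P2→R gives 11>9]
(C,Q): not NE [P1→B gives 8>5; P2→R gives 11>1]
(C,R): not NE [P1→D gives 7>4]
(C,S): not NE [P1→D gives 9>1; P2→R gives 11>1]
(D,P): not NE [P1→C gives 9>3]
(D,Q): not NE [P1→B gives 8>5; P2→S gives 4>0]
(D,R): not NE [P2→S gives 4>3]
(D,S): NE

Nash profiles: (D,S)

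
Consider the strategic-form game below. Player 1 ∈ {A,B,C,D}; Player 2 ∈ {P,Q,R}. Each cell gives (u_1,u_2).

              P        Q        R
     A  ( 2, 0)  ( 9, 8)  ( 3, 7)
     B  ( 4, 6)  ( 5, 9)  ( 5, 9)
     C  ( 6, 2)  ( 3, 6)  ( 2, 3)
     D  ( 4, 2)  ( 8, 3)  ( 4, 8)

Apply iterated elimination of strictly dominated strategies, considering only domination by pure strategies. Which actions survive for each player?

P2 drop P (Q beats it: A:8>0 B:9>6 C:6>2 D:3>2)
P1 drop C (A beats it: Q:9>3 R:3>2)
P1→{A,B,D} P2→{Q,R}

IESDS → P1:{A,B,D} P2:{Q,R}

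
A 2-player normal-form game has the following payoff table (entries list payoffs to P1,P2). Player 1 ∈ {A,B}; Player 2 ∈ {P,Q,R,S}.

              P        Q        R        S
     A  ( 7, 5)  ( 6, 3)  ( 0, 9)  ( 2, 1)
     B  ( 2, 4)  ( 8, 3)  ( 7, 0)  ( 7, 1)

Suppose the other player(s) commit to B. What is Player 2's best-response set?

P2 best: {P}

u_2(P vs B) = 4
u_2(Q vs B) = 3
u_2(R vs B) = 0
u_2(S vs B) = 1
max payoff 4 at {P}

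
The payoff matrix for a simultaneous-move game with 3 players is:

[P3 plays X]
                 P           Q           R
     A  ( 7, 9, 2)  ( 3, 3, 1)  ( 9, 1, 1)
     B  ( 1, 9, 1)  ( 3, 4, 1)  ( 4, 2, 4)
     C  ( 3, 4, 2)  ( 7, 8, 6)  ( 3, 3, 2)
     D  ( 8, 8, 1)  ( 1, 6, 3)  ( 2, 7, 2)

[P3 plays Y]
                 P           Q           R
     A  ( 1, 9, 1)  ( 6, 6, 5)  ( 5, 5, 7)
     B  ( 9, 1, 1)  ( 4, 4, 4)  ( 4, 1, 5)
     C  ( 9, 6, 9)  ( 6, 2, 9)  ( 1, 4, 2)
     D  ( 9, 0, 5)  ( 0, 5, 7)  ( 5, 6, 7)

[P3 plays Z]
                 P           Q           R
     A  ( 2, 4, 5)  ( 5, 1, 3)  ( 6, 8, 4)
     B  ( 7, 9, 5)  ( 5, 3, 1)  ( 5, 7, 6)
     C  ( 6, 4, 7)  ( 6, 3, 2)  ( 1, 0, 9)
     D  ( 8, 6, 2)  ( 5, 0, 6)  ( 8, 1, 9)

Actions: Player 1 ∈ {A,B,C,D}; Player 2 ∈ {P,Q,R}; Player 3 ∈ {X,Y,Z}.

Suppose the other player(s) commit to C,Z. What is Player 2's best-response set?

u_2(P vs C,Z) = 4
u_2(Q vs C,Z) = 3
u_2(R vs C,Z) = 0
max payoff 4 at {P}

BR_2 = {P}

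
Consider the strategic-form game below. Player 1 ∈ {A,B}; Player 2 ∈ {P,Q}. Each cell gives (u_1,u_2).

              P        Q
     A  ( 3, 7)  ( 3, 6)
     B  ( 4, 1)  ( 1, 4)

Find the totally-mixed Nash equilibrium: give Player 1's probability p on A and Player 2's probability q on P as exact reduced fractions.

P1 mixes 3/4 on A; P2 mixes 2/3 on P

P1 indiff ⇒ q·3+(1-q)·3 = q·4+(1-q)·1 ⇒ q(-1) = (1-q)(-2) ⇒ q = 2/3
P2 indiff ⇒ p·7+(1-p)·1 = p·6+(1-p)·4 ⇒ p(1) = (1-p)(3) ⇒ p = 3/4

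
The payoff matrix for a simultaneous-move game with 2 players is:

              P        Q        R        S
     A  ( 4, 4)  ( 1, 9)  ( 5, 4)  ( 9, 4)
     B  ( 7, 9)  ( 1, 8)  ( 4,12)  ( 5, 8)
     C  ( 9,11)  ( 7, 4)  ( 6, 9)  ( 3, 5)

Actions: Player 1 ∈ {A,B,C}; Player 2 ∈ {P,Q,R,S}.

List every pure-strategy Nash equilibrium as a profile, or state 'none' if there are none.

NE set: (C,P)

(A,P): not NE [P1→C gives 9>4; P2→Q gives 9>4]
(A,Q): not NE [P1→C gives 7>1]
(A,R): not NE [P1→C gives 6>5; P2→Q gives 9>4]
(A,S): not NE [P2→Q gives 9>4]
(B,P): not NE [P1→C gives 9>7; P2→R gives 12>9]
(B,Q): not NE [P1→C gives 7>1; P2→R gives 12>8]
(B,R): not NE [P1→C gives 6>4]
(B,S): not NE [P1→A gives 9>5; P2→R gives 12>8]
(C,P): NE
(C,Q): not NE [P2→P gives 11>4]
(C,R): not NE [P2→P gives 11>9]
(C,S): not NE [P1→A gives 9>3; P2→P gives 11>5]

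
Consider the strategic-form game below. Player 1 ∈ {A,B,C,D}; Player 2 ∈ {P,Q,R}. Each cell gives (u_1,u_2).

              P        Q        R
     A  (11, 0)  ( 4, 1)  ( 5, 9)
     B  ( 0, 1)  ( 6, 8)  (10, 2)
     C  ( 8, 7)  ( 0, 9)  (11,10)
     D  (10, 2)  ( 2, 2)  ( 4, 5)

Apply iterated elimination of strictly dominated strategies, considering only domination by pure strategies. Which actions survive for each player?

Survivors P1:{B,C} P2:{Q,R}

P1 drop D (A beats it: P:11>10 Q:4>2 R:5>4)
P2 drop P (Q beats it: A:1>0 B:8>1 C:9>7)
P1 drop A (B beats it: Q:6>4 R:10>5)
P1→{B,C} P2→{Q,R}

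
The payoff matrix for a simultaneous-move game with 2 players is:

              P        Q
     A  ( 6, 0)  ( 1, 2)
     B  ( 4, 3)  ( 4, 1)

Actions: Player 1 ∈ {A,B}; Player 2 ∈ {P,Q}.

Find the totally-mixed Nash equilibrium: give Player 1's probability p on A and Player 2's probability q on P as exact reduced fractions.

P1 indiff ⇒ q·6+(1-q)·1 = q·4+(1-q)·4 ⇒ q(2) = (1-q)(3) ⇒ q = 3/5
P2 indiff ⇒ p·0+(1-p)·3 = p·2+(1-p)·1 ⇒ p(-2) = (1-p)(-2) ⇒ p = 1/2

p=1/2, q=3/5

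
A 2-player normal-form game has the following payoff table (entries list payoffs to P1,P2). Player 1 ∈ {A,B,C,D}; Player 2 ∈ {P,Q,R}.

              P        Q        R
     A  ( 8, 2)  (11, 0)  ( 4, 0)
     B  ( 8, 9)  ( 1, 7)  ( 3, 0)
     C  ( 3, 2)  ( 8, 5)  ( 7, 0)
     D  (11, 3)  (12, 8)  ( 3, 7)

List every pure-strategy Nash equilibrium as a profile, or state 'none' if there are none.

(A,P): not NE [P1→D gives 11>8]
(A,Q): not NE [P1→D gives 12>11; P2→P gives 2>0]
(A,R): not NE [P1→C gives 7>4; P2→P gives 2>0]
(B,P): not NE [P1→D gives 11>8]
(B,Q): not NE [P1→D gives 12>1; P2→P gives 9>7]
(B,R): not NE [P1→C gives 7>3; P2→P gives 9>0]
(C,P): not NE [P1→D gives 11>3; P2→Q gives 5>2]
(C,Q): not NE [P1→D gives 12>8]
(C,R): not NE [P2→Q gives 5>0]
(D,P): not NE [P2→Q gives 8>3]
(D,Q): NE
(D,R): not NE [P1→C gives 7>3; P2→Q gives 8>7]

NE set: (D,Q)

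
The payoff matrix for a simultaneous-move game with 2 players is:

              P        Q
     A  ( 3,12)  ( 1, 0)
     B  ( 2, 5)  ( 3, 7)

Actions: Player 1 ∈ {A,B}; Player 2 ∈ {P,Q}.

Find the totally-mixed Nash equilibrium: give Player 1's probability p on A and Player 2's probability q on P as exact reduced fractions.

p=1/7, q=2/3

P1 indiff ⇒ q·3+(1-q)·1 = q·2+(1-q)·3 ⇒ q(1) = (1-q)(2) ⇒ q = 2/3
P2 indiff ⇒ p·12+(1-p)·5 = p·0+(1-p)·7 ⇒ p(12) = (1-p)(2) ⇒ p = 1/7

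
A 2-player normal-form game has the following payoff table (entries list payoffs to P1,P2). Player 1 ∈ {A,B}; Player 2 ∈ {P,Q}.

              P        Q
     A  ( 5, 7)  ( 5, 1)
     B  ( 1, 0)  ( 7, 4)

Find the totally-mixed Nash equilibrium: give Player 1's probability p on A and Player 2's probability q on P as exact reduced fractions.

P1 mixes 2/5 on A; P2 mixes 1/3 on P

P1 indiff ⇒ q·5+(1-q)·5 = q·1+(1-q)·7 ⇒ q(4) = (1-q)(2) ⇒ q = 1/3
P2 indiff ⇒ p·7+(1-p)·0 = p·1+(1-p)·4 ⇒ p(6) = (1-p)(4) ⇒ p = 2/5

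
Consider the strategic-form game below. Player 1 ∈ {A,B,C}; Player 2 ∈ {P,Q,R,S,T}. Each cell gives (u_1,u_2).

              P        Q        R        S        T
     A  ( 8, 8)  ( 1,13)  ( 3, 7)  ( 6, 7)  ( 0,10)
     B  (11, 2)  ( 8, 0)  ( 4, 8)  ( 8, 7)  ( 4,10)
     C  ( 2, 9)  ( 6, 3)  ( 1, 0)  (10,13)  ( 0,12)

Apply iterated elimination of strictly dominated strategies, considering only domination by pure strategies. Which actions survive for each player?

Remaining: P1:{B,C} P2:{S,T}

P1 drop A (B beats it: P:11>8 Q:8>1 R:4>3 S:8>6 T:4>0)
P2 drop P (S beats it: B:7>2 C:13>9)
P2 drop Q (S beats it: B:7>0 C:13>3)
P2 drop R (T beats it: B:10>8 C:12>0)
P1→{B,C} P2→{S,T}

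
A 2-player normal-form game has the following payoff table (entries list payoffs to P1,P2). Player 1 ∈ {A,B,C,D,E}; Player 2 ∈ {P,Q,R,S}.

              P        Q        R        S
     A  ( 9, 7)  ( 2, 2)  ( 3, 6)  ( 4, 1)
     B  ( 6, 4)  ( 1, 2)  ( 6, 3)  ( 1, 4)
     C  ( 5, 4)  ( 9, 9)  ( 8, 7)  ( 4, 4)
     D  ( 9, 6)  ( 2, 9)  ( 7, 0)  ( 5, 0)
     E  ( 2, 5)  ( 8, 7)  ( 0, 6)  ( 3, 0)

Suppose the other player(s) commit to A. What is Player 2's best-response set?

P2 best: {P}

u_2(P vs A) = 7
u_2(Q vs A) = 2
u_2(R vs A) = 6
u_2(S vs A) = 1
max payoff 7 at {P}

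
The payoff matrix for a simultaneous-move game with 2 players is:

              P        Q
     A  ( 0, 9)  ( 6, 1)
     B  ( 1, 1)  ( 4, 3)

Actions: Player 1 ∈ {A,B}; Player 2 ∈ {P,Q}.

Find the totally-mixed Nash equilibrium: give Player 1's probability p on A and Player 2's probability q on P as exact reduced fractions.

P1 indiff ⇒ q·0+(1-q)·6 = q·1+(1-q)·4 ⇒ q(-1) = (1-q)(-2) ⇒ q = 2/3
P2 indiff ⇒ p·9+(1-p)·1 = p·1+(1-p)·3 ⇒ p(8) = (1-p)(2) ⇒ p = 1/5

(p,q) = (1/5, 2/3)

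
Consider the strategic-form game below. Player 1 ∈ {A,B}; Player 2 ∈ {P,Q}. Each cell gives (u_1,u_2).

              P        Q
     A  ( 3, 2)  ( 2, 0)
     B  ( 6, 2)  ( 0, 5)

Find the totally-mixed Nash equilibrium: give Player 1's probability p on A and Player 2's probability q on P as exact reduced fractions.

P1 indiff ⇒ q·3+(1-q)·2 = q·6+(1-q)·0 ⇒ q(-3) = (1-q)(-2) ⇒ q = 2/5
P2 indiff ⇒ p·2+(1-p)·2 = p·0+(1-p)·5 ⇒ p(2) = (1-p)(3) ⇒ p = 3/5

P1 mixes 3/5 on A; P2 mixes 2/5 on P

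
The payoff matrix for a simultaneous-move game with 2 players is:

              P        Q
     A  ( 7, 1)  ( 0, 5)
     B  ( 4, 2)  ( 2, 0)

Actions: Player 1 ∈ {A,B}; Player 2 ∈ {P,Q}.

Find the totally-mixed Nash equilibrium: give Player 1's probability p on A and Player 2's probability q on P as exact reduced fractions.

P1 indiff ⇒ q·7+(1-q)·0 = q·4+(1-q)·2 ⇒ q(3) = (1-q)(2) ⇒ q = 2/5
P2 indiff ⇒ p·1+(1-p)·2 = p·5+(1-p)·0 ⇒ p(-4) = (1-p)(-2) ⇒ p = 1/3

P1 mixes 1/3 on A; P2 mixes 2/5 on P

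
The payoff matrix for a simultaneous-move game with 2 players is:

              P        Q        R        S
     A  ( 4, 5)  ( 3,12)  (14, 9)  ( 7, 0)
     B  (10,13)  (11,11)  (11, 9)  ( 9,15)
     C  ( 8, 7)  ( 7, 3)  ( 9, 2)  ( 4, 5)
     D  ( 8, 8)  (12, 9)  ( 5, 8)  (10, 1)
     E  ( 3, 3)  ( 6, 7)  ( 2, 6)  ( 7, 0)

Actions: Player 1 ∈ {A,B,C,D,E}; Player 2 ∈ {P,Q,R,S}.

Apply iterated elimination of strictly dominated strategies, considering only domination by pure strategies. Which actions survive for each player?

P1 drop C (B beats it: P:10>8 Q:11>7 R:11>9 S:9>4)
P1 drop E (B beats it: P:10>3 Q:11>6 R:11>2 S:9>7)
P2 drop R (Q beats it: A:12>9 B:11>9 D:9>8)
P1 drop A (B beats it: P:10>4 Q:11>3 S:9>7)
P1→{B,D} P2→{P,Q,S}

IESDS → P1:{B,D} P2:{P,Q,S}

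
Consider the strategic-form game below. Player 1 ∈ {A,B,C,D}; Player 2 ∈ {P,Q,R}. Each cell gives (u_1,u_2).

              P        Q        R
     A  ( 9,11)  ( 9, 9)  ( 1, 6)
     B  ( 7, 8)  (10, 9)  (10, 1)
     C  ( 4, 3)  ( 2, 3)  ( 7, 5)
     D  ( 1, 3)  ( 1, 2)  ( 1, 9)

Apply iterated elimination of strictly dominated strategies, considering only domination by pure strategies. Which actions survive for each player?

IESDS → P1:{A,B} P2:{P,Q}

P1 drop C (B beats it: P:7>4 Q:10>2 R:10>7)
P1 drop D (B beats it: P:7>1 Q:10>1 R:10>1)
P2 drop R (P beats it: A:11>6 B:8>1)
P1→{A,B} P2→{P,Q}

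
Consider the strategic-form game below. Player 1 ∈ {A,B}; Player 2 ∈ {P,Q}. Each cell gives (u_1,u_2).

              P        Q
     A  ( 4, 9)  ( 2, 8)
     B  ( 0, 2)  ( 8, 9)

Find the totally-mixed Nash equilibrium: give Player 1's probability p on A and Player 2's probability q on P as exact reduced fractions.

P1 indiff ⇒ q·4+(1-q)·2 = q·0+(1-q)·8 ⇒ q(4) = (1-q)(6) ⇒ q = 3/5
P2 indiff ⇒ p·9+(1-p)·2 = p·8+(1-p)·9 ⇒ p(1) = (1-p)(7) ⇒ p = 7/8

P1 mixes 7/8 on A; P2 mixes 3/5 on P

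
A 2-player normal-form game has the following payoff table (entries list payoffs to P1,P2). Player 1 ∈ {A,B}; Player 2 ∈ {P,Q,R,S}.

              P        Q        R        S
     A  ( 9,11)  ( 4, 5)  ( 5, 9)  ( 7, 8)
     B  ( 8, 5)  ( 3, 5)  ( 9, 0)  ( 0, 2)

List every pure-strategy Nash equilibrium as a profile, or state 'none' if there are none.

(A,P): NE
(A,Q): not NE [P2→P gives 11>5]
(A,R): not NE [P1→B gives 9>5; P2→P gives 11>9]
(A,S): not NE [P2→P gives 11>8]
(B,P): not NE [P1→A gives 9>8]
(B,Q): not NE [P1→A gives 4>3]
(B,R): not NE [P2→Q gives 5>0]
(B,S): not NE [P1→A gives 7>0; P2→Q gives 5>2]

NE set: (A,P)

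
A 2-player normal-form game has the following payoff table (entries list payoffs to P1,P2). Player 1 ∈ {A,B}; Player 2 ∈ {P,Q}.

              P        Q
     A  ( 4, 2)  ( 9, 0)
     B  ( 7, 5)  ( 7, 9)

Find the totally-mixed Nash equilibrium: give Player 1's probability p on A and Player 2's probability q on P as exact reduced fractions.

P1 mixes 2/3 on A; P2 mixes 2/5 on P

P1 indiff ⇒ q·4+(1-q)·9 = q·7+(1-q)·7 ⇒ q(-3) = (1-q)(-2) ⇒ q = 2/5
P2 indiff ⇒ p·2+(1-p)·5 = p·0+(1-p)·9 ⇒ p(2) = (1-p)(4) ⇒ p = 2/3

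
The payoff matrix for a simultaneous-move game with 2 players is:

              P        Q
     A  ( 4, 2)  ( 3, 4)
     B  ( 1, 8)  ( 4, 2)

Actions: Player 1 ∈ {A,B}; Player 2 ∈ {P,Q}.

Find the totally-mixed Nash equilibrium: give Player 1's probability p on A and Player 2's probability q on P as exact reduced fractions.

(p,q) = (3/4, 1/4)

P1 indiff ⇒ q·4+(1-q)·3 = q·1+(1-q)·4 ⇒ q(3) = (1-q)(1) ⇒ q = 1/4
P2 indiff ⇒ p·2+(1-p)·8 = p·4+(1-p)·2 ⇒ p(-2) = (1-p)(-6) ⇒ p = 3/4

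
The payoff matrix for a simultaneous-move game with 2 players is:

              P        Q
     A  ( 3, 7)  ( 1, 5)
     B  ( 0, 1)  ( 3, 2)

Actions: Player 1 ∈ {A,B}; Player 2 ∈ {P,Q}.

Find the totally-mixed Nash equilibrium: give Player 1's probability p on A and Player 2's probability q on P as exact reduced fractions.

P1 indiff ⇒ q·3+(1-q)·1 = q·0+(1-q)·3 ⇒ q(3) = (1-q)(2) ⇒ q = 2/5
P2 indiff ⇒ p·7+(1-p)·1 = p·5+(1-p)·2 ⇒ p(2) = (1-p)(1) ⇒ p = 1/3

P1 mixes 1/3 on A; P2 mixes 2/5 on P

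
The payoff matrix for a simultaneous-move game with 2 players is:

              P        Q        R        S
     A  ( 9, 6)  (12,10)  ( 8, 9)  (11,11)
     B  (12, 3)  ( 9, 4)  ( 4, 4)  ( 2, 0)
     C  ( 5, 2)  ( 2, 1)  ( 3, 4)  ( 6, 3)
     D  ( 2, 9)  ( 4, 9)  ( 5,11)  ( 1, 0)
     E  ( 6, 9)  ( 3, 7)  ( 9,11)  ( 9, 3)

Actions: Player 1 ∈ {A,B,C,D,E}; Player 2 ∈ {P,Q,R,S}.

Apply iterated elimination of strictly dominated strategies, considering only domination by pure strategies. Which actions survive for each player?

Remaining: P1:{A,E} P2:{Q,R,S}

P1 drop C (A beats it: P:9>5 Q:12>2 R:8>3 S:11>6)
P1 drop D (A beats it: P:9>2 Q:12>4 R:8>5 S:11>1)
P2 drop P (R beats it: A:9>6 B:4>3 E:11>9)
P1 drop B (A beats it: Q:12>9 R:8>4 S:11>2)
P1→{A,E} P2→{Q,R,S}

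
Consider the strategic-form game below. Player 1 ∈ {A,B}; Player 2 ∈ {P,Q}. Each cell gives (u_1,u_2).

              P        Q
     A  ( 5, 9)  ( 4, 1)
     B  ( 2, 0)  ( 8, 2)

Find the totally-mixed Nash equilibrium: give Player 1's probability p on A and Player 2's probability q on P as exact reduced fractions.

P1 indiff ⇒ q·5+(1-q)·4 = q·2+(1-q)·8 ⇒ q(3) = (1-q)(4) ⇒ q = 4/7
P2 indiff ⇒ p·9+(1-p)·0 = p·1+(1-p)·2 ⇒ p(8) = (1-p)(2) ⇒ p = 1/5

P1 mixes 1/5 on A; P2 mixes 4/7 on P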